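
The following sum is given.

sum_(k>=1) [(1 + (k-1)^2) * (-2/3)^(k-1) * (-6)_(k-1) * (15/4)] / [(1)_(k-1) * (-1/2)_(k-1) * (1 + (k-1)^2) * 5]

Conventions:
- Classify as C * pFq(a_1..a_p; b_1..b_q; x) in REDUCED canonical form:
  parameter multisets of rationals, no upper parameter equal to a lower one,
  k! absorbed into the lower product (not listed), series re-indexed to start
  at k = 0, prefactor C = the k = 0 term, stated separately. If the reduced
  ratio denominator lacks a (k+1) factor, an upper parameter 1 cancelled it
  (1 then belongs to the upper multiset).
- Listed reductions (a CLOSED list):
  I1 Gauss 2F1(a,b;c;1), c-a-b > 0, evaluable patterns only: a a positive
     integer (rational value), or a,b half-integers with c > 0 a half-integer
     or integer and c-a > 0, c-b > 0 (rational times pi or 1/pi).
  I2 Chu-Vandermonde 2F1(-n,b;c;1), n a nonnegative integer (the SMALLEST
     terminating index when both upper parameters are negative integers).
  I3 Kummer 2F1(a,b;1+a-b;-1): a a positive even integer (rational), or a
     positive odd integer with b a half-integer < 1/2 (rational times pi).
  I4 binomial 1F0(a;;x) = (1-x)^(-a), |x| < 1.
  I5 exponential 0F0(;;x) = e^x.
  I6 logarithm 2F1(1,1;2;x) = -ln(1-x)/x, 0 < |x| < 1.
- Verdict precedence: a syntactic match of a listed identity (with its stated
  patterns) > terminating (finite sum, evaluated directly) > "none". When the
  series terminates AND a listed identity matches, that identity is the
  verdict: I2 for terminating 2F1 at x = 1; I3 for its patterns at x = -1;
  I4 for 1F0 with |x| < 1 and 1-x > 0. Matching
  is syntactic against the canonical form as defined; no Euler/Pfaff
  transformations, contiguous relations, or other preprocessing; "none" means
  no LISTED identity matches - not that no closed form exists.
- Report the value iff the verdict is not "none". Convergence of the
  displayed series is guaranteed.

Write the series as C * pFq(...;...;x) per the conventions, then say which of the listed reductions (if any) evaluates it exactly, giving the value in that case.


This is 3/4 * 1F1(-6; -1/2; -2/3) in reduced canonical form. Verdict: terminating - no listed pattern fits, but -6 in the upper list cuts the series at k = 6; direct evaluation. Exact value: -36426799/918540.

Key observation: x = (-2/3) and the constant factors (C = 3/4) combine into one prefactor.
Adjacent-term ratio: r(k) = (-2/3) * (k-6) / [(k-1/2) (k+1)] - rational in k. x = (-2/3); t_0 = 3/4; negate the roots.


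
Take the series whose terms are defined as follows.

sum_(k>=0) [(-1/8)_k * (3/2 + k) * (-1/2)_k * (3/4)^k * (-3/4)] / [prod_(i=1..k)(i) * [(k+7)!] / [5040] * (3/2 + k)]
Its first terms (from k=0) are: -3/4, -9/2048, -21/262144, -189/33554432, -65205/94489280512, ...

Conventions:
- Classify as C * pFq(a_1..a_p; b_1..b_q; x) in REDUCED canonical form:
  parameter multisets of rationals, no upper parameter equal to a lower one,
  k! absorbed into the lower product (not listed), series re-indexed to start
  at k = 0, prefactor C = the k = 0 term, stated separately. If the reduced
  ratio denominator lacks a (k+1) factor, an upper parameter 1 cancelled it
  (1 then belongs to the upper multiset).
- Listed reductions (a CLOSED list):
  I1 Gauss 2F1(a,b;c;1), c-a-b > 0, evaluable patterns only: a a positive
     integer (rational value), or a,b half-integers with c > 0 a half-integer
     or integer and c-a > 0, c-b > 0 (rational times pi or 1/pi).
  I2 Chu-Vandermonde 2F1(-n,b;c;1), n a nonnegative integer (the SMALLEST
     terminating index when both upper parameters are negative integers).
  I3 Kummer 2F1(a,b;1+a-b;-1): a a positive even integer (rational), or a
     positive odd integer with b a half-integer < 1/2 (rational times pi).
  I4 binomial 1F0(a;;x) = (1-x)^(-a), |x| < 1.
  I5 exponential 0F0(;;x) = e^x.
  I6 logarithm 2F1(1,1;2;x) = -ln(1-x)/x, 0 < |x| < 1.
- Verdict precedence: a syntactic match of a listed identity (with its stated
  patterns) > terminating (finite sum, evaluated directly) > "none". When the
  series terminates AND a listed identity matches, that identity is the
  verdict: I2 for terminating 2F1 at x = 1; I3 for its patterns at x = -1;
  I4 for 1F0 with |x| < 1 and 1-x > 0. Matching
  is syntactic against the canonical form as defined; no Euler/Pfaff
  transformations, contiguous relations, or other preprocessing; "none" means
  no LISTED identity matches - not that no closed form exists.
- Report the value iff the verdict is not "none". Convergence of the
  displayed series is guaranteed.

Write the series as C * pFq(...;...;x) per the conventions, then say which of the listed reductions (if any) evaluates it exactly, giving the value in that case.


Canonical form: C = -3/4 times 2F1 with upper {-1/2, -1/8}, lower {8}, x = 3/4. Verdict: none - at argument 3/4 the multisets {-1/2, -1/8} ; {8} match no listed identity.

Structural cue: t_0 being -3/4, the denominator's factorial ratio (C = -3/4, x = 3/4) is a lower Pochhammer.
Step ratio: r(k) = (3/4) * (k-1/2) (k-1/8) / [(k+8) (k+1)] - rational; roots negated = parameters, x = (3/4), C = -3/4.


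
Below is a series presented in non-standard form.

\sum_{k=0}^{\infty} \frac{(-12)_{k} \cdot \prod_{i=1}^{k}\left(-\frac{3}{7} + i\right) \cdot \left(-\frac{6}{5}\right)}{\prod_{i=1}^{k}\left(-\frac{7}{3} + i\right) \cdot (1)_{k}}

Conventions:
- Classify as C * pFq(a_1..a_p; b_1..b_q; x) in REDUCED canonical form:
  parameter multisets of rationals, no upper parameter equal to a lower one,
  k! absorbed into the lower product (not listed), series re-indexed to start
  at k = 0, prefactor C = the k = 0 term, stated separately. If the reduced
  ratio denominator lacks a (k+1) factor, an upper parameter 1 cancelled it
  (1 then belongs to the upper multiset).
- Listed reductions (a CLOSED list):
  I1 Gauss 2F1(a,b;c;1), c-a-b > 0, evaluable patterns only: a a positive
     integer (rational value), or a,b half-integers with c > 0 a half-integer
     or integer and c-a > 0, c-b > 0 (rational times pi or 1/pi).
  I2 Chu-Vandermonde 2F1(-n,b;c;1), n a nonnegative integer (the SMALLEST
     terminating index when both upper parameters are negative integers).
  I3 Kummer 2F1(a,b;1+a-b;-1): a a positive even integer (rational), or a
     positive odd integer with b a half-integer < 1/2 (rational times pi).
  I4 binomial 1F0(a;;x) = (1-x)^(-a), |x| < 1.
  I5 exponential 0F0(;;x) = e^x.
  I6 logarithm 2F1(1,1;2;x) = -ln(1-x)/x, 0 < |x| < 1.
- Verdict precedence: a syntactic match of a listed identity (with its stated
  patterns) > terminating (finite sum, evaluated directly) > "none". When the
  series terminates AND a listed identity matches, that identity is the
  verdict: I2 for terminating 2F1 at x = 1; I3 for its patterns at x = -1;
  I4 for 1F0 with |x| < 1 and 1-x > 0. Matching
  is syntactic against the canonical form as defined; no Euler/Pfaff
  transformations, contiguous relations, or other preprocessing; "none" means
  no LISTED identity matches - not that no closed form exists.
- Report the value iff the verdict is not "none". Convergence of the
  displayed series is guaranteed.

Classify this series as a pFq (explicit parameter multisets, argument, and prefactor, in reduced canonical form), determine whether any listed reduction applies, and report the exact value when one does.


The tell: t_0 = -\frac{6}{5} here, and (1)_k (C = -6/5) is k! itself.
Consecutive-term ratio: r(k) = 1 * (k-12) (k+\frac{4}{7}) / [(k-\frac{4}{3}) (k+1)] - poly over poly, x = 1 from leading terms; C = -\frac{6}{5} at k = 0.

The series (x = 1) is 2F1: upper {-12, \frac{4}{7}}, lower {-\frac{4}{3}}, prefactor -\frac{6}{5}. Verdict: Chu-Vandermonde (I2) applies (terminating 2F1 at x = 1 with n = 12, b = 4/7, c = -\frac{4}{3}). Hence: -\frac{477668605632}{2809781301803}.


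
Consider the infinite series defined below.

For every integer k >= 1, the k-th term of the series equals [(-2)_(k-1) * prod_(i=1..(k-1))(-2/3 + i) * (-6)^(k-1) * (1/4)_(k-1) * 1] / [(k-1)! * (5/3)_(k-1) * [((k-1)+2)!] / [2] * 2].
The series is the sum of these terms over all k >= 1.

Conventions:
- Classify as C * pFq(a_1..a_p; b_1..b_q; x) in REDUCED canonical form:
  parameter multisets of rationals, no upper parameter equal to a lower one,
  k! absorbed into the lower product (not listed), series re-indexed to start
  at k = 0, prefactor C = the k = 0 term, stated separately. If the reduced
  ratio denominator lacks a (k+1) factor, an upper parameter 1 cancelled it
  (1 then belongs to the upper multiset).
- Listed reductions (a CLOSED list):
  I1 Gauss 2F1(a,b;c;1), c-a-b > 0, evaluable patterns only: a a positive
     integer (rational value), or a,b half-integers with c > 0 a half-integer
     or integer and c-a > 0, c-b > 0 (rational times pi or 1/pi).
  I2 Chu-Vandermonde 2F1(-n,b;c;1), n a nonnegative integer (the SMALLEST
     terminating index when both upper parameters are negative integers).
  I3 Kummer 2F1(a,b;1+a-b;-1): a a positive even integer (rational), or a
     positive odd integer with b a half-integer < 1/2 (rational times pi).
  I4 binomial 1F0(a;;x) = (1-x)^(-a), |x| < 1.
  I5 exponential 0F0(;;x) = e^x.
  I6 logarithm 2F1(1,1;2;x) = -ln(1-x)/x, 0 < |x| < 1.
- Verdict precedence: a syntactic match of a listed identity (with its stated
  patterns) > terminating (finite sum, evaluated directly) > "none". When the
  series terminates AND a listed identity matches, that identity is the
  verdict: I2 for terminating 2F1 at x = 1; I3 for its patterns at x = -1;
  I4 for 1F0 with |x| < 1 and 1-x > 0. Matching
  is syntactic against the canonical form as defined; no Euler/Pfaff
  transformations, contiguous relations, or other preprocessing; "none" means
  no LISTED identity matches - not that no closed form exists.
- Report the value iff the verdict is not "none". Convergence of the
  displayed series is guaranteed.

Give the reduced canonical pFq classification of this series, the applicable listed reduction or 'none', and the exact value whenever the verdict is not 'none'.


Prefactor 1/2, argument -6: 3F2 with upper {-2, 1/4, 1/3} over lower {5/3, 3}. Verdict: terminating - upper parameter -2 makes this a finite sum (last index 2), evaluated exactly. Value: 207/320.

Structural cue: x = (-6) and the running product (prefactor 1/2) telescopes to a rising factorial.
Consecutive-term ratio: r(k) = (-6) * (k-2) (k+1/4) (k+1/3) / [(k+5/3) (k+3) (k+1)] - rational in k. x = (-6); t_0 = 1/2; negate the roots.


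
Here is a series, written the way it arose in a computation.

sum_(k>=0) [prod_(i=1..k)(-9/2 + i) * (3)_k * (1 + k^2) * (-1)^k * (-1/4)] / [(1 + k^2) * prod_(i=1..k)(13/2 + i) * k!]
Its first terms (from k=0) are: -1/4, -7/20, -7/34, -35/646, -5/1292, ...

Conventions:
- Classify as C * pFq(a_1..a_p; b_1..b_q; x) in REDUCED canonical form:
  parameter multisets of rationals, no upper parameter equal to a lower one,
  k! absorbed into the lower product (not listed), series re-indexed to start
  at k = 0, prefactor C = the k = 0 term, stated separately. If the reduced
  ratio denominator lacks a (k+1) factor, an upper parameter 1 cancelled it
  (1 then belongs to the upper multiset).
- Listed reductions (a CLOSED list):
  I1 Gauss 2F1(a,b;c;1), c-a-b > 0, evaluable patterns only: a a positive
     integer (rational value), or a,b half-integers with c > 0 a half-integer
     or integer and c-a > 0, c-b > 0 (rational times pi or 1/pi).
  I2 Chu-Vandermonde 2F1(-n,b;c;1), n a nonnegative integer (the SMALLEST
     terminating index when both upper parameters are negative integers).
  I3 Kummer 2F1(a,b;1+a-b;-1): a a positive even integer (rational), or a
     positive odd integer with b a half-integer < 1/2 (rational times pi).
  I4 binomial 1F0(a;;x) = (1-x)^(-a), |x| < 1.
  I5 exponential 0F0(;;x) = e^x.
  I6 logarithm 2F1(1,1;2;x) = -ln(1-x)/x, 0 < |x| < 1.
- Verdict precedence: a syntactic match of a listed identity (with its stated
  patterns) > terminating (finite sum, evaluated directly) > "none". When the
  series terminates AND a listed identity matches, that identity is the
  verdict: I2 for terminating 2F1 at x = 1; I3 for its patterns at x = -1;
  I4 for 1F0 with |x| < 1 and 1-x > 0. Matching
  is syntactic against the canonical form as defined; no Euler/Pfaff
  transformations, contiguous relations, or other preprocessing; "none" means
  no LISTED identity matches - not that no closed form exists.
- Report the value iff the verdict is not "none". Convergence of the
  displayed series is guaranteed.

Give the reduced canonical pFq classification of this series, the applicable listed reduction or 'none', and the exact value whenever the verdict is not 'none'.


x = -1 here; the reduced form reads 2F1, upper {-7/2, 3}, lower {15/2}, C = -1/4. Verdict: the Kummer evaluation I3 applies (x = -1; c = 15/2 equals 1+a-b for upper {-7/2, 3}: listed pattern). Its exact value is (-9009/32768) * pi.

First insight: from the first term -1/4: the running product (prefactor -1/4) telescopes to a rising factorial.
Adjacent-term ratio: r(k) = (-1) * (k-7/2) (k+3) / [(k+15/2) (k+1)] - poly over poly, x = (-1) from leading terms; C = -1/4 at k = 0.


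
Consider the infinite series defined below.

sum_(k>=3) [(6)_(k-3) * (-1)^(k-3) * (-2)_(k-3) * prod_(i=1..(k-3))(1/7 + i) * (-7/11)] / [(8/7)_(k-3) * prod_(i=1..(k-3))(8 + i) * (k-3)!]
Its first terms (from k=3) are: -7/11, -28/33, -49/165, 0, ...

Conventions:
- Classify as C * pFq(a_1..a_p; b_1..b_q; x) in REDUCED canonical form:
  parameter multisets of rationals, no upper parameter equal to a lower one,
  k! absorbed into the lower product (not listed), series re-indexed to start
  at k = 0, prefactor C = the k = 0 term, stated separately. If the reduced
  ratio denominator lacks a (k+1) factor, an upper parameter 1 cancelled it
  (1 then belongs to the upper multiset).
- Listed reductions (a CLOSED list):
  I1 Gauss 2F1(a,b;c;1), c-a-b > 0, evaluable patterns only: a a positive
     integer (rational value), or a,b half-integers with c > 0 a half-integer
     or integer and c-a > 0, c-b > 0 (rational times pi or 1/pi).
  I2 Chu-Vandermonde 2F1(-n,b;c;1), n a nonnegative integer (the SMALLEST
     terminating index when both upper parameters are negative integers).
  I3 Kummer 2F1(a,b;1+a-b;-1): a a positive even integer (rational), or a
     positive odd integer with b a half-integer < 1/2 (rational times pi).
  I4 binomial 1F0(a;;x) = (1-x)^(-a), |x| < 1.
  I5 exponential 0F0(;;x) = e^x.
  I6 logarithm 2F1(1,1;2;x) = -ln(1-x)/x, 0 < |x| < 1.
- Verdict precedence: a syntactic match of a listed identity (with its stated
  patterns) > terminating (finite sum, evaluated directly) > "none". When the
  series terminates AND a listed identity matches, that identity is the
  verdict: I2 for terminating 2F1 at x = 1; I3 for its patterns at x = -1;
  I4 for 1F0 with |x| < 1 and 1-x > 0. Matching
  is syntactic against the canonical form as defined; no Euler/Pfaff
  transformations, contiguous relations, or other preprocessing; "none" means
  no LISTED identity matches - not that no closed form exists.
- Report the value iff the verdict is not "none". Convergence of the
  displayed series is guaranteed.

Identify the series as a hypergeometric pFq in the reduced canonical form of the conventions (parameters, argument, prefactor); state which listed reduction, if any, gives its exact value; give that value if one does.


First insight: from the first term -7/11: the running product (C = -7/11) telescopes to a rising factorial.
Step ratio: r(k) = (-1) * (k-2) (k+6) / [(k+9) (k+1)] - poly over poly, x = (-1) from leading terms; C = -7/11 at k = 0.

Canonical form: C = -7/11 times 2F1 with upper {-2, 6}, lower {9}, x = -1. Verdict: Kummer's theorem (I3) fires (x = -1; c = 9 equals 1+a-b for upper {-2, 6}: listed pattern). Exact value: -98/55.


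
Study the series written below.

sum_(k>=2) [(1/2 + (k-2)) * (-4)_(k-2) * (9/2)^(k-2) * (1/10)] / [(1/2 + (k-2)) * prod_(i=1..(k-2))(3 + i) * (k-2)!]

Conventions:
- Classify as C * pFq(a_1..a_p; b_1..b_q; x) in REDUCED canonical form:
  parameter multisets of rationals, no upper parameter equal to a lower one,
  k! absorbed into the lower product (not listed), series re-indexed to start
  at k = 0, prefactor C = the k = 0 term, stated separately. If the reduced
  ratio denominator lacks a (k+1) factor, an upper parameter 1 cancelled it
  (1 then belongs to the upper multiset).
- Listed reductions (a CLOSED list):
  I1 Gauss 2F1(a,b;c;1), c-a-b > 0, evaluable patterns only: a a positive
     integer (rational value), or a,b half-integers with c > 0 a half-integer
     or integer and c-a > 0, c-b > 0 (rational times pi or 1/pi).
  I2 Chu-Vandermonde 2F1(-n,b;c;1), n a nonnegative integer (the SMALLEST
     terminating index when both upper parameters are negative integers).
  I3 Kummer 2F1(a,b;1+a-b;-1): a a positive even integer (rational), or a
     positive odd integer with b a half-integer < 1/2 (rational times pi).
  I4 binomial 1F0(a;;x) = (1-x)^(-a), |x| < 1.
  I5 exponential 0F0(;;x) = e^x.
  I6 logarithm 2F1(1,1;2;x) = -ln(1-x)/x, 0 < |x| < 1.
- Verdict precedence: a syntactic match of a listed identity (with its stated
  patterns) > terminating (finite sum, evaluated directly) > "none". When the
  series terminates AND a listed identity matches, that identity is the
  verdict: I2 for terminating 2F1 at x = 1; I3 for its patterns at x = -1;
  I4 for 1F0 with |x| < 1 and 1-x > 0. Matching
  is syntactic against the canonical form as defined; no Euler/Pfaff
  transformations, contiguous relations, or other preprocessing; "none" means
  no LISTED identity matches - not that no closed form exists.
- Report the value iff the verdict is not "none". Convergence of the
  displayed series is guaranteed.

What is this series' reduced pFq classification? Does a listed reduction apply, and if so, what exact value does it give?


Reduced: x = 9/2, 1F1, upper = {-4}, lower = {4}, C = 1/10. Verdict: terminating (-4 upstairs). 5 nonzero terms in all; added directly. Its exact value is 23/8960.

Key step: with t_0 = 1/10, striking the common factor k + 1/2 reduces the term (prefactor 1/10).
Consecutive-term ratio: r(k) = (9/2) * (k-4) / [(k+4) (k+1)] ; factor over Q: parameters, x = (9/2), and C = 1/10.


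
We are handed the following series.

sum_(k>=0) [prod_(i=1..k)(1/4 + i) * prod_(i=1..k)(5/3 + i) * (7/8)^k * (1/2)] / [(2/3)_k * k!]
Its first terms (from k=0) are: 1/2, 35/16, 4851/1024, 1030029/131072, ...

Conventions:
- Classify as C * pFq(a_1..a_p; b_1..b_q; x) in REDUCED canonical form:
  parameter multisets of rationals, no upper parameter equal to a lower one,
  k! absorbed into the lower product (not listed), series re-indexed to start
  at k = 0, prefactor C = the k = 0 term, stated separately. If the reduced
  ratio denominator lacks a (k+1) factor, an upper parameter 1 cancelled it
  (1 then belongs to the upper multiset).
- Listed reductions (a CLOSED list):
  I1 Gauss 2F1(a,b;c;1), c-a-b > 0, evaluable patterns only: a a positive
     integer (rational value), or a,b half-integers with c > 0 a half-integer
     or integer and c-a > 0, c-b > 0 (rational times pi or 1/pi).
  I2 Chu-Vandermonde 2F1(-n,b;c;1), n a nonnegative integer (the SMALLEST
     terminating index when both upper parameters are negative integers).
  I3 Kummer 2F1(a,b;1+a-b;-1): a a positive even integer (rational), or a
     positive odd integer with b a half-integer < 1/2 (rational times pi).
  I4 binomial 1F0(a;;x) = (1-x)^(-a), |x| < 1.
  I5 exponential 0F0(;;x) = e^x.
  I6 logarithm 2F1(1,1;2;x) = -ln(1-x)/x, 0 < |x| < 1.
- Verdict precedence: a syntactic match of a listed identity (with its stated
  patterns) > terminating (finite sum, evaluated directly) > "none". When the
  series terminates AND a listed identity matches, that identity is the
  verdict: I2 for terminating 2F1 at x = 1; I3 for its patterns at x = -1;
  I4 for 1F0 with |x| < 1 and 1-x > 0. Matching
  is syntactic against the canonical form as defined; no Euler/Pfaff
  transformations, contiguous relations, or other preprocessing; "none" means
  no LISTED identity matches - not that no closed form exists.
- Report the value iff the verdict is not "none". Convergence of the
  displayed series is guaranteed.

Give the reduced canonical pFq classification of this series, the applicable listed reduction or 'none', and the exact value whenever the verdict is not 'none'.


Prefactor 1/2, argument 7/8: 2F1 with upper {5/4, 8/3} over lower {2/3}. Verdict: none - at argument 7/8 the multisets {5/4, 8/3} ; {2/3} match no listed identity.

Key observation: with t_0 = 1/2, the running product (C = 1/2, x = 7/8) telescopes to a rising factorial.
Consecutive-term ratio: r(k) = (7/8) * (k+5/4) (k+8/3) / [(k+2/3) (k+1)] - poly over poly, x = (7/8) from leading terms; C = 1/2 at k = 0.


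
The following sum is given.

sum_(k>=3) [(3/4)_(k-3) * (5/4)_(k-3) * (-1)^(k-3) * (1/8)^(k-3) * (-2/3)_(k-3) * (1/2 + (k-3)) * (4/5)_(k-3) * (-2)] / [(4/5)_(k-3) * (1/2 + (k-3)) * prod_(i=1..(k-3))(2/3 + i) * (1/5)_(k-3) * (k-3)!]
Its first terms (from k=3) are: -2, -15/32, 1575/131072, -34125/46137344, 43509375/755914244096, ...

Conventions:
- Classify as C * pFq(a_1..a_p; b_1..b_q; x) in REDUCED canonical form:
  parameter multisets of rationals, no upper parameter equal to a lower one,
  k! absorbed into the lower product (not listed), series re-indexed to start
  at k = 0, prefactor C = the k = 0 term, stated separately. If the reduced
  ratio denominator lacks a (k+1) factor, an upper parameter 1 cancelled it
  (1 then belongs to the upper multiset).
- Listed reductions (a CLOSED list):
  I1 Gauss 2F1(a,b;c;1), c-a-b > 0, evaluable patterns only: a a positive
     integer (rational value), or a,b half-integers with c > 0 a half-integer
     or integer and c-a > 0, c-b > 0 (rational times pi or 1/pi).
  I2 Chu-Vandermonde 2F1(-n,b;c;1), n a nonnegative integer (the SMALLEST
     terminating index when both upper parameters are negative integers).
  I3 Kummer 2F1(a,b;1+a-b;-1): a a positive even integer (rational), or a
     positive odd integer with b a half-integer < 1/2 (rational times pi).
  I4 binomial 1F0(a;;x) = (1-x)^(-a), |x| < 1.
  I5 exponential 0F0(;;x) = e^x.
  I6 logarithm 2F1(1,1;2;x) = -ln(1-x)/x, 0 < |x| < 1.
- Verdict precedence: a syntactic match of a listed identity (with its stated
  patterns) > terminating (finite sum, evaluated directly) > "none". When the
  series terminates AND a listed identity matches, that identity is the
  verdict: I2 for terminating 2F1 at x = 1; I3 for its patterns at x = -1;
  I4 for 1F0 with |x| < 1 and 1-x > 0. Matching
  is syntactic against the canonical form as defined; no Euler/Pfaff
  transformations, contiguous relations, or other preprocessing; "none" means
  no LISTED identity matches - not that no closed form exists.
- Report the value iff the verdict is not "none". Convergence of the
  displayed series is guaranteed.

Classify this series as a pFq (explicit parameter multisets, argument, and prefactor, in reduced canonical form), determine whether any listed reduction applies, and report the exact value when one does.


Classification (C = -2): 3F2 with upper {-2/3, 3/4, 5/4}, lower {1/5, 5/3}, argument x = -1/8. Verdict: none. A 3F2 with upper {-2/3, 3/4, 5/4} fits none of I1-I6 at x = -1/8; the sum runs forever.

Key observation: with t_0 = -2, striking the common factor k + 1/2 reduces the term (C = -2).
Adjacent-term ratio: r(k) = (-1/8) * (k-2/3) (k+3/4) (k+5/4) / [(k+1/5) (k+5/3) (k+1)] - rational; roots negated = parameters, x = (-1/8), C = -2.


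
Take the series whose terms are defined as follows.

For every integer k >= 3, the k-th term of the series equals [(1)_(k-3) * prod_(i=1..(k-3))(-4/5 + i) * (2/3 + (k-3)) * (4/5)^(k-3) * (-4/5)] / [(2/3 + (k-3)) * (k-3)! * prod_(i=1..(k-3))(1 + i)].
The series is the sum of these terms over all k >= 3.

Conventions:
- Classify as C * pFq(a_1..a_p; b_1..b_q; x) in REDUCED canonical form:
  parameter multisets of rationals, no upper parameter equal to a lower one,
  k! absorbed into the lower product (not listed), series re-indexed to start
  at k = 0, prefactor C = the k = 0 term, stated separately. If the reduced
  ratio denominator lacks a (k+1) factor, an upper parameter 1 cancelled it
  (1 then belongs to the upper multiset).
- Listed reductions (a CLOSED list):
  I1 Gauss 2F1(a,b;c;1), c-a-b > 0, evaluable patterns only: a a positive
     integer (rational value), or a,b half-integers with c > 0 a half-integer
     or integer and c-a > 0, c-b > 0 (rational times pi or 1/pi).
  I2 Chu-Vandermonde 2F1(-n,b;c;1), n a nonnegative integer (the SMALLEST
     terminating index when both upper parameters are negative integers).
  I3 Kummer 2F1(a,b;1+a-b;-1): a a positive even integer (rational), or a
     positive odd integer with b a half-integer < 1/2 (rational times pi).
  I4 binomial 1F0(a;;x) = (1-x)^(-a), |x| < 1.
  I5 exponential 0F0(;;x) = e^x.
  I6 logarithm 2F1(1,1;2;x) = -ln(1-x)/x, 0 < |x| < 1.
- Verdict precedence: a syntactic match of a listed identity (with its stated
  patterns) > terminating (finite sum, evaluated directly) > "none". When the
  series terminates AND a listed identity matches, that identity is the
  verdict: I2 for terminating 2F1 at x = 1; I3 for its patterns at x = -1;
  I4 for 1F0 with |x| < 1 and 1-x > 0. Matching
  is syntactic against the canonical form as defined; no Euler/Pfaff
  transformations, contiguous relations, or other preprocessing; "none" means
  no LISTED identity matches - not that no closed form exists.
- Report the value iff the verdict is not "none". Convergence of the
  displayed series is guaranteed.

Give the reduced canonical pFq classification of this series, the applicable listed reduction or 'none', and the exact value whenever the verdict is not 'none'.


Classification (C = -4/5): 2F1 with upper {1/5, 1}, lower {2}, argument x = 4/5. Verdict: none (x = 4/5): each listed identity misses the multisets {1/5, 1} ; {2}.

Key observation: from the first term -4/5: the running product (C = -4/5) telescopes to a rising factorial.
Consecutive-term ratio: r(k) = (4/5) * (k+1/5) (k+1) / [(k+2) (k+1)] - rational; roots negated = parameters, x = (4/5), C = -4/5.


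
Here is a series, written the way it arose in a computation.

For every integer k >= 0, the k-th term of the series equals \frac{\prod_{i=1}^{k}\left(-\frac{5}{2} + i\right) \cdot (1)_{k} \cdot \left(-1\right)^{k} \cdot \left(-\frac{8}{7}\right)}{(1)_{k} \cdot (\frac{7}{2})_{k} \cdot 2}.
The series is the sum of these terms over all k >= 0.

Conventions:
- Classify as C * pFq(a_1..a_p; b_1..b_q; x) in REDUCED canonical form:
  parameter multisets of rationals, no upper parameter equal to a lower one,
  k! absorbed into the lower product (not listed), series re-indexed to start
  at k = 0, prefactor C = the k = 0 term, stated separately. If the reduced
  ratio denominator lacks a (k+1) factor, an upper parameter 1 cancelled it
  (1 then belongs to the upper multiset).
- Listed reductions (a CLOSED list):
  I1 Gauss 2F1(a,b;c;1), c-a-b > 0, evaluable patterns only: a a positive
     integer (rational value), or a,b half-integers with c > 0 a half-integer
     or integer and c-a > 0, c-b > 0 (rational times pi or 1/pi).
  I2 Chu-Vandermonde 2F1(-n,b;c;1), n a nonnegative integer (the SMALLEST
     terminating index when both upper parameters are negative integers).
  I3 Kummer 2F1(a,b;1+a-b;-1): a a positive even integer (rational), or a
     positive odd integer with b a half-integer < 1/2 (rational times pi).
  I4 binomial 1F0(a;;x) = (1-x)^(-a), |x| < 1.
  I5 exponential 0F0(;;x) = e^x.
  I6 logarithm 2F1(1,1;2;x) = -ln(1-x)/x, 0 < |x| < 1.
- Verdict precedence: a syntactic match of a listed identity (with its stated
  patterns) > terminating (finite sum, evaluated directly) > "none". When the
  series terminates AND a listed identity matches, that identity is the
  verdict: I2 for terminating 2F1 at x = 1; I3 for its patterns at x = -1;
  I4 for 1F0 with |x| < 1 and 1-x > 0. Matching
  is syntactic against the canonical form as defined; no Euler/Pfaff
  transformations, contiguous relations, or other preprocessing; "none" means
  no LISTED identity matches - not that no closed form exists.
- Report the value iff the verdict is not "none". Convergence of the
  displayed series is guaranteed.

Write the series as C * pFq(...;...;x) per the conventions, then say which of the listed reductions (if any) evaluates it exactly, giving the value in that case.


The series (x = -1) is 2F1: upper {-\frac{3}{2}, 1}, lower {\frac{7}{2}}, prefactor -\frac{4}{7}. Verdict: Kummer (I3) fires (x = -1; c = \frac{7}{2} equals 1+a-b for upper {-\frac{3}{2}, 1}: listed pattern). Sum: \left(-\frac{15}{56}\right) \cdot \pi.

Key observation: t_0 being -\frac{4}{7}, the constant factors (prefactor -4/7) combine into one prefactor.
Adjacent-term ratio: r(k) = -1 * (k-\frac{3}{2}) (k+1) / [(k+\frac{7}{2}) (k+1)] - rational in k. x = -1; t_0 = -\frac{4}{7}; negate the roots.


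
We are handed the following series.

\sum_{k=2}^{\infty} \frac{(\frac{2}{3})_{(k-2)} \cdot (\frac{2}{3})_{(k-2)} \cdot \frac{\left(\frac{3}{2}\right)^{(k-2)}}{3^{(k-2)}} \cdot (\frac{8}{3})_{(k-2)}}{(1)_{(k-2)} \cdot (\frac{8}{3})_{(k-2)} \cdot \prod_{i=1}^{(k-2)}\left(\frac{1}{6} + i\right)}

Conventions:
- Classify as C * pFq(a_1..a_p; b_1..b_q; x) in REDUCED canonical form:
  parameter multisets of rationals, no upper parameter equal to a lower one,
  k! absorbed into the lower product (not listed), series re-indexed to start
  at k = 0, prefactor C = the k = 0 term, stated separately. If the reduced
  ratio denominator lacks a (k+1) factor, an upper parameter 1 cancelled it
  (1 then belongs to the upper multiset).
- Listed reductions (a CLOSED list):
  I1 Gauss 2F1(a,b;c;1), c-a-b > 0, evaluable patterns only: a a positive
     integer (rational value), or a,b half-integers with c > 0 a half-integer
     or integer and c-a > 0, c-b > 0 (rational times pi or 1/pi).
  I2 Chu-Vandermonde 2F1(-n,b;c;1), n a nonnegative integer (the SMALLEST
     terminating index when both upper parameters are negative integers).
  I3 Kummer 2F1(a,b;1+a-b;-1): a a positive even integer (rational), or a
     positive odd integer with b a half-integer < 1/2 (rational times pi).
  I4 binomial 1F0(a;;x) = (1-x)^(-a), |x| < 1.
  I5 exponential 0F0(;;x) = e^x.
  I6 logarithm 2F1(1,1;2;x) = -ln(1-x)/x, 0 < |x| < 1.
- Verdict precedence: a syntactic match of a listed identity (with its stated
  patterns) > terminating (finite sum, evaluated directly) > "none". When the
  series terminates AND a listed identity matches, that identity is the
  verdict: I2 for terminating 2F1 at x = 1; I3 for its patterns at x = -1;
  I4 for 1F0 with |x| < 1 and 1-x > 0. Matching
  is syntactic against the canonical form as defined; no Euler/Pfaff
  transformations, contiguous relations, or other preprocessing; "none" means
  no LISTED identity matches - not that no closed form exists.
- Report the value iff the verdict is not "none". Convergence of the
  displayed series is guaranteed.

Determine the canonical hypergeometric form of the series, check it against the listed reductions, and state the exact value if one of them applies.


Prefactor 1, argument \frac{1}{2}: 2F1 with upper {\frac{2}{3}, \frac{2}{3}} over lower {\frac{7}{6}}. Verdict: none. A 2F1 with upper {\frac{2}{3}, \frac{2}{3}} fits none of I1-I6 at x = \frac{1}{2}; the sum runs forever.

The tell: from the first term 1: the lower running product (prefactor 1) is a rising factorial.
Adjacent-term ratio: r(k) = \frac{1}{2} * (k+\frac{2}{3}) (k+\frac{2}{3}) / [(k+\frac{7}{6}) (k+1)] ; factor over Q: parameters, x = \frac{1}{2}, and C = 1.


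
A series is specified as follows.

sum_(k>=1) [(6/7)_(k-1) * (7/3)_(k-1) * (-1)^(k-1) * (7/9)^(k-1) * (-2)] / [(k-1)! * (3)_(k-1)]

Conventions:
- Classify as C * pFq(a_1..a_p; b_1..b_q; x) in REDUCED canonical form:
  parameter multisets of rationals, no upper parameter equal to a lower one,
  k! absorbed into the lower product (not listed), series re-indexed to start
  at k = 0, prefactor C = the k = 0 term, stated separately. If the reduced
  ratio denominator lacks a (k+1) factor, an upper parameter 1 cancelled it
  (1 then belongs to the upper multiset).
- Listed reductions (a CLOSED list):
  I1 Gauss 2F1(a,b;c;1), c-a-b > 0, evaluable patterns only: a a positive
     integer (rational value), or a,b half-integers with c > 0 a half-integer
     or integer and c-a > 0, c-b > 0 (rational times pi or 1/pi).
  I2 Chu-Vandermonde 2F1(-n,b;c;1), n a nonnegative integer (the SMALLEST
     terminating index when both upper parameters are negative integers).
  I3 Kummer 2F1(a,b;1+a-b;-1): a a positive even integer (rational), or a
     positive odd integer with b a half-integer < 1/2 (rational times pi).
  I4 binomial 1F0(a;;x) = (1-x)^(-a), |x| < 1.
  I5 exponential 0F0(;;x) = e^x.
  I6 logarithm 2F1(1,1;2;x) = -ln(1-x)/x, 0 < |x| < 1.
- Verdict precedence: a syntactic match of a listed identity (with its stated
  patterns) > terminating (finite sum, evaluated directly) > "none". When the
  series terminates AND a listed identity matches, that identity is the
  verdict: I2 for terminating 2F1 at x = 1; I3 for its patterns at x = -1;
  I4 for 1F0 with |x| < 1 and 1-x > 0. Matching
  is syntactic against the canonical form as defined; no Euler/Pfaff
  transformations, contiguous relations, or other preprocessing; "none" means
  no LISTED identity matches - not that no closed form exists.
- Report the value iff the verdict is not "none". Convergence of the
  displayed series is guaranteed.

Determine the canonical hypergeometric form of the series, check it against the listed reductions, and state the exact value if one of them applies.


With C = -2: the canonical form is 2F1(6/7, 7/3; 3; -7/9). Verdict: none - at argument -7/9 the multisets {6/7, 7/3} ; {3} match no listed identity.

The tell: with t_0 = -2, the (-1)^k factor (prefactor -2) folds into the argument's sign.
Term ratio: r(k) = (-7/9) * (k+6/7) (k+7/3) / [(k+3) (k+1)] - rational in k, leading ratio (-7/9); with t_0 = -2, classification follows.


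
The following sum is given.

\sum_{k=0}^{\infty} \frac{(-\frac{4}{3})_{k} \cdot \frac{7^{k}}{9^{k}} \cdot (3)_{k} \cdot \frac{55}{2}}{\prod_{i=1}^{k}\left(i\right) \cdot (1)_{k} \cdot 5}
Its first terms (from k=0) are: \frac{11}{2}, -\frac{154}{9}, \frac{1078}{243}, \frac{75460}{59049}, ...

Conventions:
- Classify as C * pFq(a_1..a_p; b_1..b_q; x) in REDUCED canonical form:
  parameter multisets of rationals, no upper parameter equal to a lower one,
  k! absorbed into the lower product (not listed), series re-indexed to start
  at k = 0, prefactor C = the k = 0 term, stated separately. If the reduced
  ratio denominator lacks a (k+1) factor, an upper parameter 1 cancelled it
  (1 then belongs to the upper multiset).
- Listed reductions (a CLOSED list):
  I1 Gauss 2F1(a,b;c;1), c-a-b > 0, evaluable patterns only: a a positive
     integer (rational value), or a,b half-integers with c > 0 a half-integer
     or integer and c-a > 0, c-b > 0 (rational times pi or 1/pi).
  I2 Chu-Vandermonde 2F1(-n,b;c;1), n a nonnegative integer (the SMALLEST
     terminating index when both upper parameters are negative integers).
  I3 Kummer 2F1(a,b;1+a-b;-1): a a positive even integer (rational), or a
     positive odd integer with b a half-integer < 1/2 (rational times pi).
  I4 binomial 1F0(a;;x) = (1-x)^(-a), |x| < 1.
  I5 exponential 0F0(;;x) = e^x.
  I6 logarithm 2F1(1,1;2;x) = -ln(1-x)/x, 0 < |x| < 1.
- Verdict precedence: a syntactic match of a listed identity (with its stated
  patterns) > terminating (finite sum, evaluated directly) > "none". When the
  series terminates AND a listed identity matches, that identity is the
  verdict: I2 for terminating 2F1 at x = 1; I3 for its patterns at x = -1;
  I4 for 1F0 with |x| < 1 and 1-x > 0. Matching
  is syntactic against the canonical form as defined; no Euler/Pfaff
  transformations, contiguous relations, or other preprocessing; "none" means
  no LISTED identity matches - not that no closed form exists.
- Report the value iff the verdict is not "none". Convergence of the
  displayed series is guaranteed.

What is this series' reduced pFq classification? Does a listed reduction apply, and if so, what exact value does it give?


Key observation: t_0 = \frac{11}{2} here, and the two geometric factors (prefactor 11/2) combine into one argument.
Step ratio: r(k) = \frac{7}{9} * (k-\frac{4}{3}) (k+3) / [(k+1) (k+1)] - poly over poly, x = \frac{7}{9} from leading terms; C = \frac{11}{2} at k = 0.

Prefactor \frac{11}{2}, argument \frac{7}{9}: 2F1 with upper {-\frac{4}{3}, 3} over lower {1}. Verdict: none - this 2F1 at x = \frac{7}{9} matches no listed pattern, and upper {-\frac{4}{3}, 3} holds no stopper.


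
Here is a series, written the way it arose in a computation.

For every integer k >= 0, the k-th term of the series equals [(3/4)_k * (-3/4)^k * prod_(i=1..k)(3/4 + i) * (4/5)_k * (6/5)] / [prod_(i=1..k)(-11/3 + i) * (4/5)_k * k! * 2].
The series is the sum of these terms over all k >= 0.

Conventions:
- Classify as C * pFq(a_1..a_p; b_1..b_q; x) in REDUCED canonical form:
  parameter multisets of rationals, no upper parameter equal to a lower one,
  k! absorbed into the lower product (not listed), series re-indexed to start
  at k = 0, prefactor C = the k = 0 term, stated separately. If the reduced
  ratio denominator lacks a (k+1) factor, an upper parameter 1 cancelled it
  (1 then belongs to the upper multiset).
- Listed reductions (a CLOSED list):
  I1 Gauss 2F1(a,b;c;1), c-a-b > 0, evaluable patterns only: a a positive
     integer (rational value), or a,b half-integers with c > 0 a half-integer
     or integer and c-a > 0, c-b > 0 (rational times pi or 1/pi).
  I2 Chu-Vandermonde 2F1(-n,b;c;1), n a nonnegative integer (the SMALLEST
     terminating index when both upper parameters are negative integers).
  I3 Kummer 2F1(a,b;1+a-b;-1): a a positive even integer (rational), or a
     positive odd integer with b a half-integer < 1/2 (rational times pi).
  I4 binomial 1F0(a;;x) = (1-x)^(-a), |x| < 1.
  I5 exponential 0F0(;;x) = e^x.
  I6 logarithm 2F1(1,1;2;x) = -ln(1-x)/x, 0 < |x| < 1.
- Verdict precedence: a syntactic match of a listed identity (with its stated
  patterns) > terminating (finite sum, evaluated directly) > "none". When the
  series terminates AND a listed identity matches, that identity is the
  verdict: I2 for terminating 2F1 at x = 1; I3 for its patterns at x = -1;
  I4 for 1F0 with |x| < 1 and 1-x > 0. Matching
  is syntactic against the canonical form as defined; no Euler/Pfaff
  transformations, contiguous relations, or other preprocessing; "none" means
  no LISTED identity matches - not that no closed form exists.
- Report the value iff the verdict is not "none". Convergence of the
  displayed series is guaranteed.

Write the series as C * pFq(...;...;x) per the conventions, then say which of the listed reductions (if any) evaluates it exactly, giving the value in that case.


Canonical form: C = 3/5 times 2F1 with upper {3/4, 7/4}, lower {-8/3}, x = -3/4. Verdict: none (x = -3/4): each listed identity misses the multisets {3/4, 7/4} ; {-8/3}.

Key observation: from the first term 3/5: the lower running product (C = 3/5) is a rising factorial.
Term ratio: r(k) = (-3/4) * (k+3/4) (k+7/4) / [(k-8/3) (k+1)] - poly over poly, x = (-3/4) from leading terms; C = 3/5 at k = 0.


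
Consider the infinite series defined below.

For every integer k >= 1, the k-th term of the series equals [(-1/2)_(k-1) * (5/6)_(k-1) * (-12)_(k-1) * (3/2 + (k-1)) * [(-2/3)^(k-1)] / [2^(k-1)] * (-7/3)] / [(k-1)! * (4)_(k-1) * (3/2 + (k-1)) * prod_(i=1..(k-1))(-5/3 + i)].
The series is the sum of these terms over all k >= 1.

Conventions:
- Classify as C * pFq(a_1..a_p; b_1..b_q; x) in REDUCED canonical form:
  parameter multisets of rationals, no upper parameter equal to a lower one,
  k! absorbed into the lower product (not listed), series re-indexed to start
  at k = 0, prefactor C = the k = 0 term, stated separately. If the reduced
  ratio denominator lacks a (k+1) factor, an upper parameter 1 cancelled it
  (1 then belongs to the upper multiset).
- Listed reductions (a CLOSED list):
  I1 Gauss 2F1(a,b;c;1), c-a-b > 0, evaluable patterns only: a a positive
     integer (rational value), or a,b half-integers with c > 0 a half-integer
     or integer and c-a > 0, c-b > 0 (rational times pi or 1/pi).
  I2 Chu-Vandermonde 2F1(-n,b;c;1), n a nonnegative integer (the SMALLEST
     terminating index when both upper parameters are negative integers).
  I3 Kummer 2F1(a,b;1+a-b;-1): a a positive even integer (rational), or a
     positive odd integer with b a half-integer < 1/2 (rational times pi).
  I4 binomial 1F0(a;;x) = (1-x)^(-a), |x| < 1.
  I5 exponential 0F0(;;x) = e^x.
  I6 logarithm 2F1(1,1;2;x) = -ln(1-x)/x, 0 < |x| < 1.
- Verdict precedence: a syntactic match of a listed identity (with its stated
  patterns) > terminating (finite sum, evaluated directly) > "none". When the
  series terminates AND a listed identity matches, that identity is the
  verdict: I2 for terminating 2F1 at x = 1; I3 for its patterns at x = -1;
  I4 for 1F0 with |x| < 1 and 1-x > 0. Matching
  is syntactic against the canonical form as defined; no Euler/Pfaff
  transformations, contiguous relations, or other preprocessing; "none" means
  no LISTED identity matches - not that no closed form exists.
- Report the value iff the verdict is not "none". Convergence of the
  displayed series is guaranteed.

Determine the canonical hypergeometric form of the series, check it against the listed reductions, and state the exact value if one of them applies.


x = -1/3 here; the reduced form reads 3F2, upper {-12, -1/2, 5/6}, lower {-2/3, 4}, C = -7/3. Verdict: terminating. With -12 upstairs the series is a 13-term polynomial sum; evaluated term by term. Sum: -100469294240998535904005069/15033247505089508482744320.

Structural cue: from the first term -7/3: the factor k + 3/2 cancels (top and bottom), leaving C = -7/3, x = -1/3.
Consecutive-term ratio: r(k) = (-1/3) * (k-12) (k-1/2) (k+5/6) / [(k-2/3) (k+4) (k+1)] - rational in k. x = (-1/3); t_0 = -7/3; negate the roots.
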